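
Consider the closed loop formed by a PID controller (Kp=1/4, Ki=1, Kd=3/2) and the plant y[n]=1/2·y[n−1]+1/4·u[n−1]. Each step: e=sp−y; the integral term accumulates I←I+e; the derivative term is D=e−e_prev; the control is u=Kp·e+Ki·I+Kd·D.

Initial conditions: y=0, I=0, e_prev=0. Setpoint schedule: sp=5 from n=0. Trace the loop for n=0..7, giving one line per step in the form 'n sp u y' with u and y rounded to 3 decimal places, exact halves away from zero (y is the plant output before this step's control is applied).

0 5 13.750 0.000
1 5 1.797 3.438
2 5 12.007 2.168
3 5 7.661 4.086
4 5 11.803 3.958
5 5 9.981 4.930
6 5 11.425 4.960
7 5 10.476 5.336

(exact arithmetic carried between steps; '≈' marks a value shown rounded to 6 d.p. or computed from one; I and e_prev carry over from the previous line; the table rounds u and y to 3 d.p., halves away from zero)
n=0: y=0, sp=5, e=sp−y=5; I=5, D=e−e_prev=5; u=1/4·5+1·5+3/2·5=13.75; next y=1/2·0+1/4·13.75=3.4375
n=1: y=3.4375, sp=5, e=sp−y=1.5625; I=6.5625, D=e−e_prev=-3.4375; u=1/4·1.5625+1·6.5625+3/2·(-3.4375)=1.796875; next y=1/2·3.4375+1/4·1.796875≈2.167969
n=2: y≈2.167969, sp=5, e=sp−y≈2.832031; I≈9.394531, D=e−e_prev≈1.269531; u=1/4·2.832031+1·9.394531+3/2·1.269531≈12.006836; next y=1/2·2.167969+1/4·12.006836≈4.085693
n=3: y≈4.085693, sp=5, e=sp−y≈0.914307; I≈10.308838, D=e−e_prev≈-1.917725; u=1/4·0.914307+1·10.308838+3/2·(-1.917725)≈7.660828; next y=1/2·4.085693+1/4·7.660828≈3.958054
n=4: y≈3.958054, sp=5, e=sp−y≈1.041946; I≈11.350784, D=e−e_prev≈0.127640; u=1/4·1.041946+1·11.350784+3/2·0.127640≈11.802731; next y=1/2·3.958054+1/4·11.802731≈4.929709
n=5: y≈4.929709, sp=5, e=sp−y≈0.070291; I≈11.421075, D=e−e_prev≈-0.971656; u=1/4·0.070291+1·11.421075+3/2·(-0.971656)≈9.981164; next y=1/2·4.929709+1/4·9.981164≈4.960146
n=6: y≈4.960146, sp=5, e=sp−y≈0.039854; I≈11.460929, D=e−e_prev≈-0.030436; u=1/4·0.039854+1·11.460929+3/2·(-0.030436)≈11.425238; next y=1/2·4.960146+1/4·11.425238≈5.336382
n=7: y≈5.336382, sp=5, e=sp−y≈-0.336382; I≈11.124547, D=e−e_prev≈-0.376237; u=1/4·(-0.336382)+1·11.124547+3/2·(-0.376237)≈10.476096; next y=1/2·5.336382+1/4·10.476096≈5.287215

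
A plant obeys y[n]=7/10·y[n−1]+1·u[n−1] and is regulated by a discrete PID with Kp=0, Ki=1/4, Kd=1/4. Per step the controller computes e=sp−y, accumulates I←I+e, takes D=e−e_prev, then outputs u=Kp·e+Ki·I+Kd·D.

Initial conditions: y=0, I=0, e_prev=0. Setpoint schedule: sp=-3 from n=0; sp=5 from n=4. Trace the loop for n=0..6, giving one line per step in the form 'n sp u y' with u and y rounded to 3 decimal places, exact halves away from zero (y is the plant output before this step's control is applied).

(exact arithmetic carried between steps; '≈' marks a value shown rounded to 6 d.p. or computed from one; I and e_prev carry over from the previous line; the table rounds u and y to 3 d.p., halves away from zero)
n=0: y=0, sp=-3, e=sp−y=-3; I=-3, D=e−e_prev=-3; u=0·(-3)+1/4·(-3)+1/4·(-3)=-1.5; next y=7/10·0+1·(-1.5)=-1.5
n=1: y=-1.5, sp=-3, e=sp−y=-1.5; I=-4.5, D=e−e_prev=1.5; u=0·(-1.5)+1/4·(-4.5)+1/4·1.5=-0.75; next y=7/10·(-1.5)+1·(-0.75)=-1.8
n=2: y=-1.8, sp=-3, e=sp−y=-1.2; I=-5.7, D=e−e_prev=0.3; u=0·(-1.2)+1/4·(-5.7)+1/4·0.3=-1.35; next y=7/10·(-1.8)+1·(-1.35)=-2.61
n=3: y=-2.61, sp=-3, e=sp−y=-0.39; I=-6.09, D=e−e_prev=0.81; u=0·(-0.39)+1/4·(-6.09)+1/4·0.81=-1.32; next y=7/10·(-2.61)+1·(-1.32)=-3.147
n=4: y=-3.147, sp=5, e=sp−y=8.147; I=2.057, D=e−e_prev=8.537; u=0·8.147+1/4·2.057+1/4·8.537=2.6485; next y=7/10·(-3.147)+1·2.6485=0.4456
n=5: y=0.4456, sp=5, e=sp−y=4.5544; I=6.6114, D=e−e_prev=-3.5926; u=0·4.5544+1/4·6.6114+1/4·(-3.5926)=0.7547; next y=7/10·0.4456+1·0.7547=1.06662
n=6: y=1.06662, sp=5, e=sp−y=3.93338; I=10.54478, D=e−e_prev=-0.62102; u=0·3.93338+1/4·10.54478+1/4·(-0.62102)=2.48094; next y=7/10·1.06662+1·2.48094=3.227574

0 -3 -1.500 0.000
1 -3 -0.750 -1.500
2 -3 -1.350 -1.800
3 -3 -1.320 -2.610
4 5 2.649 -3.147
5 5 0.755 0.446
6 5 2.481 1.067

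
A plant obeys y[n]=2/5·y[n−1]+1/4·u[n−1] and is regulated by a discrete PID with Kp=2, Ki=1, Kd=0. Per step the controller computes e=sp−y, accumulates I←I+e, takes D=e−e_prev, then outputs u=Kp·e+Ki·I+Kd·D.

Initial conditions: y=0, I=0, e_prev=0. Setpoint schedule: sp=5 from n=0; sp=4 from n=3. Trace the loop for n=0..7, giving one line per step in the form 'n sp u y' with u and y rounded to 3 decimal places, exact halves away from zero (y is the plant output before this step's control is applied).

(exact arithmetic carried between steps; '≈' marks a value shown rounded to 6 d.p. or computed from one; I and e_prev carry over from the previous line; the table rounds u and y to 3 d.p., halves away from zero)
n=0: y=0, sp=5, e=sp−y=5; I=5, D=e−e_prev=5; u=2·5+1·5+0·5=15; next y=2/5·0+1/4·15=3.75
n=1: y=3.75, sp=5, e=sp−y=1.25; I=6.25, D=e−e_prev=-3.75; u=2·1.25+1·6.25+0·(-3.75)=8.75; next y=2/5·3.75+1/4·8.75=3.6875
n=2: y=3.6875, sp=5, e=sp−y=1.3125; I=7.5625, D=e−e_prev=0.0625; u=2·1.3125+1·7.5625+0·0.0625=10.1875; next y=2/5·3.6875+1/4·10.1875=4.021875
n=3: y=4.021875, sp=4, e=sp−y=-0.021875; I=7.540625, D=e−e_prev=-1.334375; u=2·(-0.021875)+1·7.540625+0·(-1.334375)=7.496875; next y=2/5·4.021875+1/4·7.496875≈3.482969
n=4: y≈3.482969, sp=4, e=sp−y≈0.517031; I≈8.057656, D=e−e_prev≈0.538906; u=2·0.517031+1·8.057656+0·0.538906≈9.091719; next y=2/5·3.482969+1/4·9.091719≈3.666117
n=5: y≈3.666117, sp=4, e=sp−y≈0.333883; I≈8.391539, D=e−e_prev≈-0.183148; u=2·0.333883+1·8.391539+0·(-0.183148)≈9.059305; next y=2/5·3.666117+1/4·9.059305≈3.731273
n=6: y≈3.731273, sp=4, e=sp−y≈0.268727; I≈8.660266, D=e−e_prev≈-0.065156; u=2·0.268727+1·8.660266+0·(-0.065156)≈9.197720; next y=2/5·3.731273+1/4·9.197720≈3.791939
n=7: y≈3.791939, sp=4, e=sp−y≈0.208061; I≈8.868327, D=e−e_prev≈-0.060666; u=2·0.208061+1·8.868327+0·(-0.060666)≈9.284448; next y=2/5·3.791939+1/4·9.284448≈3.837888

0 5 15.000 0.000
1 5 8.750 3.750
2 5 10.188 3.688
3 4 7.497 4.022
4 4 9.092 3.483
5 4 9.059 3.666
6 4 9.198 3.731
7 4 9.284 3.792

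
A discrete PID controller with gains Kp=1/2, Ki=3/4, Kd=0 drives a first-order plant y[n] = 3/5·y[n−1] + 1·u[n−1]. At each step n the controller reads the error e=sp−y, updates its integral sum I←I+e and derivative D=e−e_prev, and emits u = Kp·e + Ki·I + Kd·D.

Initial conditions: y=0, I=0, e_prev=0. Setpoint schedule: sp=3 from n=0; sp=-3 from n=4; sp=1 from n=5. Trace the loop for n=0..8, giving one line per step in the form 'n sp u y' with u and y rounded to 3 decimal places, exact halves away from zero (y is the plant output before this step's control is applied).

0 3 3.750 0.000
1 3 1.313 3.750
2 3 0.984 3.563
3 3 1.113 3.122
4 -3 -6.309 2.986
5 1 3.581 -4.517
6 1 0.984 0.870
7 1 0.286 1.506
8 1 0.302 1.190

(exact arithmetic carried between steps; '≈' marks a value shown rounded to 6 d.p. or computed from one; I and e_prev carry over from the previous line; the table rounds u and y to 3 d.p., halves away from zero)
n=0: y=0, sp=3, e=sp−y=3; I=3, D=e−e_prev=3; u=1/2·3+3/4·3+0·3=3.75; next y=3/5·0+1·3.75=3.75
n=1: y=3.75, sp=3, e=sp−y=-0.75; I=2.25, D=e−e_prev=-3.75; u=1/2·(-0.75)+3/4·2.25+0·(-3.75)=1.3125; next y=3/5·3.75+1·1.3125=3.5625
n=2: y=3.5625, sp=3, e=sp−y=-0.5625; I=1.6875, D=e−e_prev=0.1875; u=1/2·(-0.5625)+3/4·1.6875+0·0.1875=0.984375; next y=3/5·3.5625+1·0.984375=3.121875
n=3: y=3.121875, sp=3, e=sp−y=-0.121875; I=1.565625, D=e−e_prev=0.440625; u=1/2·(-0.121875)+3/4·1.565625+0·0.440625≈1.113281; next y=3/5·3.121875+1·1.113281≈2.986406
n=4: y≈2.986406, sp=-3, e=sp−y≈-5.986406; I≈-4.420781, D=e−e_prev≈-5.864531; u=1/2·(-5.986406)+3/4·(-4.420781)+0·(-5.864531)≈-6.308789; next y=3/5·2.986406+1·(-6.308789)≈-4.516945
n=5: y≈-4.516945, sp=1, e=sp−y≈5.516945; I≈1.096164, D=e−e_prev≈11.503352; u=1/2·5.516945+3/4·1.096164+0·11.503352≈3.580596; next y=3/5·(-4.516945)+1·3.580596≈0.870429
n=6: y≈0.870429, sp=1, e=sp−y≈0.129571; I≈1.225736, D=e−e_prev≈-5.387374; u=1/2·0.129571+3/4·1.225736+0·(-5.387374)≈0.984087; next y=3/5·0.870429+1·0.984087≈1.506345
n=7: y≈1.506345, sp=1, e=sp−y≈-0.506345; I≈0.719391, D=e−e_prev≈-0.635916; u=1/2·(-0.506345)+3/4·0.719391+0·(-0.635916)≈0.286371; next y=3/5·1.506345+1·0.286371≈1.190178
n=8: y≈1.190178, sp=1, e=sp−y≈-0.190178; I≈0.529213, D=e−e_prev≈0.316167; u=1/2·(-0.190178)+3/4·0.529213+0·0.316167≈0.301821; next y=3/5·1.190178+1·0.301821≈1.015928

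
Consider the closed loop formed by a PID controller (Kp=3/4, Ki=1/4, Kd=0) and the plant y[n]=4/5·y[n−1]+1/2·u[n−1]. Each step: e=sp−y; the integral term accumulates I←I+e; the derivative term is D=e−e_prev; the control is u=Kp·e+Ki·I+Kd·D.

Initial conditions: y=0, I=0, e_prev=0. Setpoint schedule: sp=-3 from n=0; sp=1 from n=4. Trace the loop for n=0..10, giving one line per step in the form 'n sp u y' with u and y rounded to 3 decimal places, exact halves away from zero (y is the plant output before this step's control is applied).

(exact arithmetic carried between steps; '≈' marks a value shown rounded to 6 d.p. or computed from one; I and e_prev carry over from the previous line; the table rounds u and y to 3 d.p., halves away from zero)
n=0: y=0, sp=-3, e=sp−y=-3; I=-3, D=e−e_prev=-3; u=3/4·(-3)+1/4·(-3)+0·(-3)=-3; next y=4/5·0+1/2·(-3)=-1.5
n=1: y=-1.5, sp=-3, e=sp−y=-1.5; I=-4.5, D=e−e_prev=1.5; u=3/4·(-1.5)+1/4·(-4.5)+0·1.5=-2.25; next y=4/5·(-1.5)+1/2·(-2.25)=-2.325
n=2: y=-2.325, sp=-3, e=sp−y=-0.675; I=-5.175, D=e−e_prev=0.825; u=3/4·(-0.675)+1/4·(-5.175)+0·0.825=-1.8; next y=4/5·(-2.325)+1/2·(-1.8)=-2.76
n=3: y=-2.76, sp=-3, e=sp−y=-0.24; I=-5.415, D=e−e_prev=0.435; u=3/4·(-0.24)+1/4·(-5.415)+0·0.435=-1.53375; next y=4/5·(-2.76)+1/2·(-1.53375)=-2.974875
n=4: y=-2.974875, sp=1, e=sp−y=3.974875; I=-1.440125, D=e−e_prev=4.214875; u=3/4·3.974875+1/4·(-1.440125)+0·4.214875=2.621125; next y=4/5·(-2.974875)+1/2·2.621125≈-1.069338
n=5: y≈-1.069338, sp=1, e=sp−y≈2.069338; I≈0.629213, D=e−e_prev≈-1.905538; u=3/4·2.069338+1/4·0.629213+0·(-1.905538)≈1.709306; next y=4/5·(-1.069338)+1/2·1.709306≈-0.000817
n=6: y≈-0.000817, sp=1, e=sp−y≈1.000817; I≈1.630029, D=e−e_prev≈-1.068521; u=3/4·1.000817+1/4·1.630029+0·(-1.068521)≈1.15812; next y=4/5·(-0.000817)+1/2·1.15812≈0.578407
n=7: y≈0.578407, sp=1, e=sp−y≈0.421594; I≈2.051623, D=e−e_prev≈-0.579223; u=3/4·0.421594+1/4·2.051623+0·(-0.579223)≈0.829101; next y=4/5·0.578407+1/2·0.829101≈0.877276
n=8: y≈0.877276, sp=1, e=sp−y≈0.122724; I≈2.174347, D=e−e_prev≈-0.298869; u=3/4·0.122724+1/4·2.174347+0·(-0.298869)≈0.635630; next y=4/5·0.877276+1/2·0.635630≈1.019636
n=9: y≈1.019636, sp=1, e=sp−y≈-0.019636; I≈2.154712, D=e−e_prev≈-0.142360; u=3/4·(-0.019636)+1/4·2.154712+0·(-0.142360)≈0.523951; next y=4/5·1.019636+1/2·0.523951≈1.077684
n=10: y≈1.077684, sp=1, e=sp−y≈-0.077684; I≈2.077028, D=e−e_prev≈-0.058049; u=3/4·(-0.077684)+1/4·2.077028+0·(-0.058049)≈0.460994; next y=4/5·1.077684+1/2·0.460994≈1.092644

0 -3 -3.000 0.000
1 -3 -2.250 -1.500
2 -3 -1.800 -2.325
3 -3 -1.534 -2.760
4 1 2.621 -2.975
5 1 1.709 -1.069
6 1 1.158 -0.001
7 1 0.829 0.578
8 1 0.636 0.877
9 1 0.524 1.020
10 1 0.461 1.078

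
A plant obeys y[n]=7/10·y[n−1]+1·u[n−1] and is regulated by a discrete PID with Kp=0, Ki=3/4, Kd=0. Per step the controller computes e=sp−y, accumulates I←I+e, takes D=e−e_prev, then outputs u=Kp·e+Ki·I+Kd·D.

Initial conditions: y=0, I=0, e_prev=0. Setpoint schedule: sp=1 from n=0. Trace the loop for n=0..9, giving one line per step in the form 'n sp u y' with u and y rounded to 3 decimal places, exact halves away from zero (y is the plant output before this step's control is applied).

(exact arithmetic carried between steps; '≈' marks a value shown rounded to 6 d.p. or computed from one; I and e_prev carry over from the previous line; the table rounds u and y to 3 d.p., halves away from zero)
n=0: y=0, sp=1, e=sp−y=1; I=1, D=e−e_prev=1; u=0·1+3/4·1+0·1=0.75; next y=7/10·0+1·0.75=0.75
n=1: y=0.75, sp=1, e=sp−y=0.25; I=1.25, D=e−e_prev=-0.75; u=0·0.25+3/4·1.25+0·(-0.75)=0.9375; next y=7/10·0.75+1·0.9375=1.4625
n=2: y=1.4625, sp=1, e=sp−y=-0.4625; I=0.7875, D=e−e_prev=-0.7125; u=0·(-0.4625)+3/4·0.7875+0·(-0.7125)=0.590625; next y=7/10·1.4625+1·0.590625=1.614375
n=3: y=1.614375, sp=1, e=sp−y=-0.614375; I=0.173125, D=e−e_prev=-0.151875; u=0·(-0.614375)+3/4·0.173125+0·(-0.151875)≈0.129844; next y=7/10·1.614375+1·0.129844≈1.259906
n=4: y≈1.259906, sp=1, e=sp−y≈-0.259906; I≈-0.086781, D=e−e_prev≈0.354469; u=0·(-0.259906)+3/4·(-0.086781)+0·0.354469≈-0.065086; next y=7/10·1.259906+1·(-0.065086)≈0.816848
n=5: y≈0.816848, sp=1, e=sp−y≈0.183152; I≈0.096370, D=e−e_prev≈0.443058; u=0·0.183152+3/4·0.096370+0·0.443058≈0.072278; next y=7/10·0.816848+1·0.072278≈0.644072
n=6: y≈0.644072, sp=1, e=sp−y≈0.355928; I≈0.452299, D=e−e_prev≈0.172777; u=0·0.355928+3/4·0.452299+0·0.172777≈0.339224; next y=7/10·0.644072+1·0.339224≈0.790074
n=7: y≈0.790074, sp=1, e=sp−y≈0.209926; I≈0.662225, D=e−e_prev≈-0.146003; u=0·0.209926+3/4·0.662225+0·(-0.146003)≈0.496668; next y=7/10·0.790074+1·0.496668≈1.049720
n=8: y≈1.049720, sp=1, e=sp−y≈-0.049720; I≈0.612504, D=e−e_prev≈-0.259646; u=0·(-0.049720)+3/4·0.612504+0·(-0.259646)≈0.459378; next y=7/10·1.049720+1·0.459378≈1.194182
n=9: y≈1.194182, sp=1, e=sp−y≈-0.194182; I≈0.418322, D=e−e_prev≈-0.144462; u=0·(-0.194182)+3/4·0.418322+0·(-0.144462)≈0.313741; next y=7/10·1.194182+1·0.313741≈1.149669

0 1 0.750 0.000
1 1 0.938 0.750
2 1 0.591 1.463
3 1 0.130 1.614
4 1 -0.065 1.260
5 1 0.072 0.817
6 1 0.339 0.644
7 1 0.497 0.790
8 1 0.459 1.050
9 1 0.314 1.194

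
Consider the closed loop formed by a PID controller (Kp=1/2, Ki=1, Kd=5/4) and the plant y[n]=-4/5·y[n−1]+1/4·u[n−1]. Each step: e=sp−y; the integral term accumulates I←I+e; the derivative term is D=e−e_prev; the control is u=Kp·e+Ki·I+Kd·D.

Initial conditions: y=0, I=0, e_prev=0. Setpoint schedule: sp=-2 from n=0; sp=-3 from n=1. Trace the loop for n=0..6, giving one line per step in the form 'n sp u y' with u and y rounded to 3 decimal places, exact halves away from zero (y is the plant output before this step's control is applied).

0 -2 -5.500 0.000
1 -3 -3.969 -1.375
2 -3 -10.140 0.108
3 -3 -3.889 -2.621
4 -3 -17.981 1.125
5 -3 0.506 -5.395
6 -3 -32.302 4.442

(exact arithmetic carried between steps; '≈' marks a value shown rounded to 6 d.p. or computed from one; I and e_prev carry over from the previous line; the table rounds u and y to 3 d.p., halves away from zero)
n=0: y=0, sp=-2, e=sp−y=-2; I=-2, D=e−e_prev=-2; u=1/2·(-2)+1·(-2)+5/4·(-2)=-5.5; next y=-4/5·0+1/4·(-5.5)=-1.375
n=1: y=-1.375, sp=-3, e=sp−y=-1.625; I=-3.625, D=e−e_prev=0.375; u=1/2·(-1.625)+1·(-3.625)+5/4·0.375=-3.96875; next y=-4/5·(-1.375)+1/4·(-3.96875)≈0.107813
n=2: y≈0.107813, sp=-3, e=sp−y≈-3.107813; I≈-6.732813, D=e−e_prev≈-1.482813; u=1/2·(-3.107813)+1·(-6.732813)+5/4·(-1.482813)≈-10.140234; next y=-4/5·0.107813+1/4·(-10.140234)≈-2.621309
n=3: y≈-2.621309, sp=-3, e=sp−y≈-0.378691; I≈-7.111504, D=e−e_prev≈2.729121; u=1/2·(-0.378691)+1·(-7.111504)+5/4·2.729121≈-3.889448; next y=-4/5·(-2.621309)+1/4·(-3.889448)≈1.124685
n=4: y≈1.124685, sp=-3, e=sp−y≈-4.124685; I≈-11.236189, D=e−e_prev≈-3.745993; u=1/2·(-4.124685)+1·(-11.236189)+5/4·(-3.745993)≈-17.981023; next y=-4/5·1.124685+1/4·(-17.981023)≈-5.395004
n=5: y≈-5.395004, sp=-3, e=sp−y≈2.395004; I≈-8.841185, D=e−e_prev≈6.519688; u=1/2·2.395004+1·(-8.841185)+5/4·6.519688≈0.505927; next y=-4/5·(-5.395004)+1/4·0.505927≈4.442485
n=6: y≈4.442485, sp=-3, e=sp−y≈-7.442485; I≈-16.283670, D=e−e_prev≈-9.837488; u=1/2·(-7.442485)+1·(-16.283670)+5/4·(-9.837488)≈-32.301772; next y=-4/5·4.442485+1/4·(-32.301772)≈-11.629431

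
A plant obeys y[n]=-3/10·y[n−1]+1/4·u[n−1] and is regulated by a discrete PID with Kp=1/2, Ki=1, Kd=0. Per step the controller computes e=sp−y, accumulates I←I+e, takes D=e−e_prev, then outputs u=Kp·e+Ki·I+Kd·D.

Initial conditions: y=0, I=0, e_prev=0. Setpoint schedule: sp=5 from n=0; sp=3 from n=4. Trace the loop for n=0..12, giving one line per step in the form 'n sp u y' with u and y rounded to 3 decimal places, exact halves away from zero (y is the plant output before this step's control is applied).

0 5 7.500 0.000
1 5 9.688 1.875
2 5 12.836 1.859
3 5 14.789 2.651
4 3 13.762 2.902
5 3 14.358 2.570
6 3 14.415 2.818
7 3 14.687 2.758
8 3 14.800 2.844
9 3 14.952 2.847
10 3 15.049 2.884
11 3 15.146 2.897
12 3 15.218 2.917

(exact arithmetic carried between steps; '≈' marks a value shown rounded to 6 d.p. or computed from one; I and e_prev carry over from the previous line; the table rounds u and y to 3 d.p., halves away from zero)
n=0: y=0, sp=5, e=sp−y=5; I=5, D=e−e_prev=5; u=1/2·5+1·5+0·5=7.5; next y=-3/10·0+1/4·7.5=1.875
n=1: y=1.875, sp=5, e=sp−y=3.125; I=8.125, D=e−e_prev=-1.875; u=1/2·3.125+1·8.125+0·(-1.875)=9.6875; next y=-3/10·1.875+1/4·9.6875=1.859375
n=2: y=1.859375, sp=5, e=sp−y=3.140625; I=11.265625, D=e−e_prev=0.015625; u=1/2·3.140625+1·11.265625+0·0.015625≈12.835938; next y=-3/10·1.859375+1/4·12.835938≈2.651172
n=3: y≈2.651172, sp=5, e=sp−y≈2.348828; I≈13.614453, D=e−e_prev≈-0.791797; u=1/2·2.348828+1·13.614453+0·(-0.791797)≈14.788867; next y=-3/10·2.651172+1/4·14.788867≈2.901865
n=4: y≈2.901865, sp=3, e=sp−y≈0.098135; I≈13.712588, D=e−e_prev≈-2.250693; u=1/2·0.098135+1·13.712588+0·(-2.250693)≈13.761655; next y=-3/10·2.901865+1/4·13.761655≈2.569854
n=5: y≈2.569854, sp=3, e=sp−y≈0.430146; I≈14.142734, D=e−e_prev≈0.332011; u=1/2·0.430146+1·14.142734+0·0.332011≈14.357807; next y=-3/10·2.569854+1/4·14.357807≈2.818495
n=6: y≈2.818495, sp=3, e=sp−y≈0.181505; I≈14.324238, D=e−e_prev≈-0.248641; u=1/2·0.181505+1·14.324238+0·(-0.248641)≈14.414991; next y=-3/10·2.818495+1/4·14.414991≈2.758199
n=7: y≈2.758199, sp=3, e=sp−y≈0.241801; I≈14.566039, D=e−e_prev≈0.060296; u=1/2·0.241801+1·14.566039+0·0.060296≈14.686940; next y=-3/10·2.758199+1/4·14.686940≈2.844275
n=8: y≈2.844275, sp=3, e=sp−y≈0.155725; I≈14.721764, D=e−e_prev≈-0.086076; u=1/2·0.155725+1·14.721764+0·(-0.086076)≈14.799626; next y=-3/10·2.844275+1/4·14.799626≈2.846624
n=9: y≈2.846624, sp=3, e=sp−y≈0.153376; I≈14.875140, D=e−e_prev≈-0.002349; u=1/2·0.153376+1·14.875140+0·(-0.002349)≈14.951828; next y=-3/10·2.846624+1/4·14.951828≈2.883970
n=10: y≈2.883970, sp=3, e=sp−y≈0.116030; I≈14.991170, D=e−e_prev≈-0.037346; u=1/2·0.116030+1·14.991170+0·(-0.037346)≈15.049185; next y=-3/10·2.883970+1/4·15.049185≈2.897105
n=11: y≈2.897105, sp=3, e=sp−y≈0.102895; I≈15.094065, D=e−e_prev≈-0.013136; u=1/2·0.102895+1·15.094065+0·(-0.013136)≈15.145512; next y=-3/10·2.897105+1/4·15.145512≈2.917246
n=12: y≈2.917246, sp=3, e=sp−y≈0.082754; I≈15.176818, D=e−e_prev≈-0.020141; u=1/2·0.082754+1·15.176818+0·(-0.020141)≈15.218195; next y=-3/10·2.917246+1/4·15.218195≈2.929375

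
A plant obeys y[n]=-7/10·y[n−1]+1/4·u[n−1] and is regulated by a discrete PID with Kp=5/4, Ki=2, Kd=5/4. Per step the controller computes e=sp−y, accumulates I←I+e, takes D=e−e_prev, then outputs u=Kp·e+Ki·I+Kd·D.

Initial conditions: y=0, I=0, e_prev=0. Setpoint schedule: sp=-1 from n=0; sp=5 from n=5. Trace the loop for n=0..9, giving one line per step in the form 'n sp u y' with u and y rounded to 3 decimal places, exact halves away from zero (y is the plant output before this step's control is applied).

0 -1 -4.500 0.000
1 -1 -0.188 -1.125
2 -1 -9.739 0.741
3 -1 5.734 -2.953
4 -1 -24.020 3.501
5 5 55.849 -8.455
6 5 -67.199 19.881
7 5 166.148 -30.717
8 5 -247.564 63.039
9 5 514.308 -106.018

(exact arithmetic carried between steps; '≈' marks a value shown rounded to 6 d.p. or computed from one; I and e_prev carry over from the previous line; the table rounds u and y to 3 d.p., halves away from zero)
n=0: y=0, sp=-1, e=sp−y=-1; I=-1, D=e−e_prev=-1; u=5/4·(-1)+2·(-1)+5/4·(-1)=-4.5; next y=-7/10·0+1/4·(-4.5)=-1.125
n=1: y=-1.125, sp=-1, e=sp−y=0.125; I=-0.875, D=e−e_prev=1.125; u=5/4·0.125+2·(-0.875)+5/4·1.125=-0.1875; next y=-7/10·(-1.125)+1/4·(-0.1875)=0.740625
n=2: y=0.740625, sp=-1, e=sp−y=-1.740625; I=-2.615625, D=e−e_prev=-1.865625; u=5/4·(-1.740625)+2·(-2.615625)+5/4·(-1.865625)≈-9.739063; next y=-7/10·0.740625+1/4·(-9.739063)≈-2.953203
n=3: y≈-2.953203, sp=-1, e=sp−y≈1.953203; I≈-0.662422, D=e−e_prev≈3.693828; u=5/4·1.953203+2·(-0.662422)+5/4·3.693828≈5.733945; next y=-7/10·(-2.953203)+1/4·5.733945≈3.500729
n=4: y≈3.500729, sp=-1, e=sp−y≈-4.500729; I≈-5.163150, D=e−e_prev≈-6.453932; u=5/4·(-4.500729)+2·(-5.163150)+5/4·(-6.453932)≈-24.019626; next y=-7/10·3.500729+1/4·(-24.019626)≈-8.455416
n=5: y≈-8.455416, sp=5, e=sp−y≈13.455416; I≈8.292266, D=e−e_prev≈17.956145; u=5/4·13.455416+2·8.292266+5/4·17.956145≈55.848984; next y=-7/10·(-8.455416)+1/4·55.848984≈19.881037
n=6: y≈19.881037, sp=5, e=sp−y≈-14.881037; I≈-6.588771, D=e−e_prev≈-28.336454; u=5/4·(-14.881037)+2·(-6.588771)+5/4·(-28.336454)≈-67.199407; next y=-7/10·19.881037+1/4·(-67.199407)≈-30.716578
n=7: y≈-30.716578, sp=5, e=sp−y≈35.716578; I≈29.127807, D=e−e_prev≈50.597616; u=5/4·35.716578+2·29.127807+5/4·50.597616≈166.148355; next y=-7/10·(-30.716578)+1/4·166.148355≈63.038693
n=8: y≈63.038693, sp=5, e=sp−y≈-58.038693; I≈-28.910887, D=e−e_prev≈-93.755271; u=5/4·(-58.038693)+2·(-28.910887)+5/4·(-93.755271)≈-247.564230; next y=-7/10·63.038693+1/4·(-247.564230)≈-106.018143
n=9: y≈-106.018143, sp=5, e=sp−y≈111.018143; I≈82.107256, D=e−e_prev≈169.056836; u=5/4·111.018143+2·82.107256+5/4·169.056836≈514.308236; next y=-7/10·(-106.018143)+1/4·514.308236≈202.789759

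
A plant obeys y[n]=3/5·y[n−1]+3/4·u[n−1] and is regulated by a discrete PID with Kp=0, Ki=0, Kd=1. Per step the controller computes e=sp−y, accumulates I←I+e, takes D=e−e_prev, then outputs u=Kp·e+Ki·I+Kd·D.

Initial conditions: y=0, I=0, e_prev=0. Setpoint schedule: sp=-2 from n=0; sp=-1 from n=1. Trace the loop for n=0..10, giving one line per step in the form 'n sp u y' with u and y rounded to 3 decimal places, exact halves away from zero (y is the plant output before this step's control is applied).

0 -2 -2.000 0.000
1 -1 2.500 -1.500
2 -1 -2.475 0.975
3 -1 2.246 -1.271
4 -1 -2.193 0.922
5 -1 2.014 -1.092
6 -1 -1.947 0.855
7 -1 1.802 -0.947
8 -1 -1.731 0.783
9 -1 1.611 -0.828
10 -1 -1.540 0.712

(exact arithmetic carried between steps; '≈' marks a value shown rounded to 6 d.p. or computed from one; I and e_prev carry over from the previous line; the table rounds u and y to 3 d.p., halves away from zero)
n=0: y=0, sp=-2, e=sp−y=-2; I=-2, D=e−e_prev=-2; u=0·(-2)+0·(-2)+1·(-2)=-2; next y=3/5·0+3/4·(-2)=-1.5
n=1: y=-1.5, sp=-1, e=sp−y=0.5; I=-1.5, D=e−e_prev=2.5; u=0·0.5+0·(-1.5)+1·2.5=2.5; next y=3/5·(-1.5)+3/4·2.5=0.975
n=2: y=0.975, sp=-1, e=sp−y=-1.975; I=-3.475, D=e−e_prev=-2.475; u=0·(-1.975)+0·(-3.475)+1·(-2.475)=-2.475; next y=3/5·0.975+3/4·(-2.475)=-1.27125
n=3: y=-1.27125, sp=-1, e=sp−y=0.27125; I=-3.20375, D=e−e_prev=2.24625; u=0·0.27125+0·(-3.20375)+1·2.24625=2.24625; next y=3/5·(-1.27125)+3/4·2.24625≈0.921938
n=4: y≈0.921938, sp=-1, e=sp−y≈-1.921938; I≈-5.125688, D=e−e_prev≈-2.193188; u=0·(-1.921938)+0·(-5.125688)+1·(-2.193188)≈-2.193188; next y=3/5·0.921938+3/4·(-2.193188)≈-1.091728
n=5: y≈-1.091728, sp=-1, e=sp−y≈0.091728; I≈-5.033959, D=e−e_prev≈2.013666; u=0·0.091728+0·(-5.033959)+1·2.013666≈2.013666; next y=3/5·(-1.091728)+3/4·2.013666≈0.855212
n=6: y≈0.855212, sp=-1, e=sp−y≈-1.855212; I≈-6.889172, D=e−e_prev≈-1.946940; u=0·(-1.855212)+0·(-6.889172)+1·(-1.946940)≈-1.946940; next y=3/5·0.855212+3/4·(-1.946940)≈-0.947078
n=7: y≈-0.947078, sp=-1, e=sp−y≈-0.052922; I≈-6.942094, D=e−e_prev≈1.802290; u=0·(-0.052922)+0·(-6.942094)+1·1.802290≈1.802290; next y=3/5·(-0.947078)+3/4·1.802290≈0.783471
n=8: y≈0.783471, sp=-1, e=sp−y≈-1.783471; I≈-8.725565, D=e−e_prev≈-1.730549; u=0·(-1.783471)+0·(-8.725565)+1·(-1.730549)≈-1.730549; next y=3/5·0.783471+3/4·(-1.730549)≈-0.827829
n=9: y≈-0.827829, sp=-1, e=sp−y≈-0.172171; I≈-8.897736, D=e−e_prev≈1.611300; u=0·(-0.172171)+0·(-8.897736)+1·1.611300≈1.611300; next y=3/5·(-0.827829)+3/4·1.611300≈0.711778
n=10: y≈0.711778, sp=-1, e=sp−y≈-1.711778; I≈-10.609513, D=e−e_prev≈-1.539607; u=0·(-1.711778)+0·(-10.609513)+1·(-1.539607)≈-1.539607; next y=3/5·0.711778+3/4·(-1.539607)≈-0.727638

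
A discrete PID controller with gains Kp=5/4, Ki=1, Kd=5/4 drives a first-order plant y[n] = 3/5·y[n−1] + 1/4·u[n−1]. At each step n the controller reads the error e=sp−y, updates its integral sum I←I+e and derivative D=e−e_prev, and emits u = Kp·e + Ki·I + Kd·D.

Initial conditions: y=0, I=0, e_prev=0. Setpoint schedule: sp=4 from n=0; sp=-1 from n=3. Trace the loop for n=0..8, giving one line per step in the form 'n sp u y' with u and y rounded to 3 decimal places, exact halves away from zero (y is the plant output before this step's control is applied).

0 4 14.000 0.000
1 4 0.750 3.500
2 4 9.869 2.288
3 -1 -12.867 3.840
4 -1 7.118 -0.913
5 -1 -6.416 1.232
6 -1 1.371 -0.865
7 -1 -3.796 -0.176
8 -1 -0.684 -1.055

(exact arithmetic carried between steps; '≈' marks a value shown rounded to 6 d.p. or computed from one; I and e_prev carry over from the previous line; the table rounds u and y to 3 d.p., halves away from zero)
n=0: y=0, sp=4, e=sp−y=4; I=4, D=e−e_prev=4; u=5/4·4+1·4+5/4·4=14; next y=3/5·0+1/4·14=3.5
n=1: y=3.5, sp=4, e=sp−y=0.5; I=4.5, D=e−e_prev=-3.5; u=5/4·0.5+1·4.5+5/4·(-3.5)=0.75; next y=3/5·3.5+1/4·0.75=2.2875
n=2: y=2.2875, sp=4, e=sp−y=1.7125; I=6.2125, D=e−e_prev=1.2125; u=5/4·1.7125+1·6.2125+5/4·1.2125=9.86875; next y=3/5·2.2875+1/4·9.86875≈3.839688
n=3: y≈3.839688, sp=-1, e=sp−y≈-4.839688; I≈1.372813, D=e−e_prev≈-6.552188; u=5/4·(-4.839688)+1·1.372813+5/4·(-6.552188)≈-12.867031; next y=3/5·3.839688+1/4·(-12.867031)≈-0.912945
n=4: y≈-0.912945, sp=-1, e=sp−y≈-0.087055; I≈1.285758, D=e−e_prev≈4.752633; u=5/4·(-0.087055)+1·1.285758+5/4·4.752633≈7.117730; next y=3/5·(-0.912945)+1/4·7.117730≈1.231665
n=5: y≈1.231665, sp=-1, e=sp−y≈-2.231665; I≈-0.945908, D=e−e_prev≈-2.144611; u=5/4·(-2.231665)+1·(-0.945908)+5/4·(-2.144611)≈-6.416253; next y=3/5·1.231665+1/4·(-6.416253)≈-0.865064
n=6: y≈-0.865064, sp=-1, e=sp−y≈-0.134936; I≈-1.080844, D=e−e_prev≈2.096729; u=5/4·(-0.134936)+1·(-1.080844)+5/4·2.096729≈1.371398; next y=3/5·(-0.865064)+1/4·1.371398≈-0.176189
n=7: y≈-0.176189, sp=-1, e=sp−y≈-0.823811; I≈-1.904655, D=e−e_prev≈-0.688875; u=5/4·(-0.823811)+1·(-1.904655)+5/4·(-0.688875)≈-3.795513; next y=3/5·(-0.176189)+1/4·(-3.795513)≈-1.054591
n=8: y≈-1.054591, sp=-1, e=sp−y≈0.054591; I≈-1.850063, D=e−e_prev≈0.878403; u=5/4·0.054591+1·(-1.850063)+5/4·0.878403≈-0.683821; next y=3/5·(-1.054591)+1/4·(-0.683821)≈-0.803710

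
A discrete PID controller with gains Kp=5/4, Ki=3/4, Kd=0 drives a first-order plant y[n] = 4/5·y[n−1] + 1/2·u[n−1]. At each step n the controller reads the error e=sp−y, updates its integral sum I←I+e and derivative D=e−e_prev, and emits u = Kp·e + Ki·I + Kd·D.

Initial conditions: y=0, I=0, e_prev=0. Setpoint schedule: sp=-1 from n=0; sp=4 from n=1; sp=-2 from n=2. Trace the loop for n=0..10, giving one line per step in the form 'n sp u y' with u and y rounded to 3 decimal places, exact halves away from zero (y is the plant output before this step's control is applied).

(exact arithmetic carried between steps; '≈' marks a value shown rounded to 6 d.p. or computed from one; I and e_prev carry over from the previous line; the table rounds u and y to 3 d.p., halves away from zero)
n=0: y=0, sp=-1, e=sp−y=-1; I=-1, D=e−e_prev=-1; u=5/4·(-1)+3/4·(-1)+0·(-1)=-2; next y=4/5·0+1/2·(-2)=-1
n=1: y=-1, sp=4, e=sp−y=5; I=4, D=e−e_prev=6; u=5/4·5+3/4·4+0·6=9.25; next y=4/5·(-1)+1/2·9.25=3.825
n=2: y=3.825, sp=-2, e=sp−y=-5.825; I=-1.825, D=e−e_prev=-10.825; u=5/4·(-5.825)+3/4·(-1.825)+0·(-10.825)=-8.65; next y=4/5·3.825+1/2·(-8.65)=-1.265
n=3: y=-1.265, sp=-2, e=sp−y=-0.735; I=-2.56, D=e−e_prev=5.09; u=5/4·(-0.735)+3/4·(-2.56)+0·5.09=-2.83875; next y=4/5·(-1.265)+1/2·(-2.83875)=-2.431375
n=4: y=-2.431375, sp=-2, e=sp−y=0.431375; I=-2.128625, D=e−e_prev=1.166375; u=5/4·0.431375+3/4·(-2.128625)+0·1.166375=-1.05725; next y=4/5·(-2.431375)+1/2·(-1.05725)=-2.473725
n=5: y=-2.473725, sp=-2, e=sp−y=0.473725; I=-1.6549, D=e−e_prev=0.04235; u=5/4·0.473725+3/4·(-1.6549)+0·0.04235≈-0.649019; next y=4/5·(-2.473725)+1/2·(-0.649019)≈-2.303489
n=6: y≈-2.303489, sp=-2, e=sp−y≈0.303489; I≈-1.351411, D=e−e_prev≈-0.170236; u=5/4·0.303489+3/4·(-1.351411)+0·(-0.170236)≈-0.634196; next y=4/5·(-2.303489)+1/2·(-0.634196)≈-2.159890
n=7: y≈-2.159890, sp=-2, e=sp−y≈0.159890; I≈-1.191521, D=e−e_prev≈-0.143600; u=5/4·0.159890+3/4·(-1.191521)+0·(-0.143600)≈-0.693779; next y=4/5·(-2.159890)+1/2·(-0.693779)≈-2.074801
n=8: y≈-2.074801, sp=-2, e=sp−y≈0.074801; I≈-1.116720, D=e−e_prev≈-0.085089; u=5/4·0.074801+3/4·(-1.116720)+0·(-0.085089)≈-0.744039; next y=4/5·(-2.074801)+1/2·(-0.744039)≈-2.031860
n=9: y≈-2.031860, sp=-2, e=sp−y≈0.031860; I≈-1.084860, D=e−e_prev≈-0.042941; u=5/4·0.031860+3/4·(-1.084860)+0·(-0.042941)≈-0.773820; next y=4/5·(-2.031860)+1/2·(-0.773820)≈-2.012398
n=10: y≈-2.012398, sp=-2, e=sp−y≈0.012398; I≈-1.072462, D=e−e_prev≈-0.019462; u=5/4·0.012398+3/4·(-1.072462)+0·(-0.019462)≈-0.788849; next y=4/5·(-2.012398)+1/2·(-0.788849)≈-2.004343

0 -1 -2.000 0.000
1 4 9.250 -1.000
2 -2 -8.650 3.825
3 -2 -2.839 -1.265
4 -2 -1.057 -2.431
5 -2 -0.649 -2.474
6 -2 -0.634 -2.303
7 -2 -0.694 -2.160
8 -2 -0.744 -2.075
9 -2 -0.774 -2.032
10 -2 -0.789 -2.012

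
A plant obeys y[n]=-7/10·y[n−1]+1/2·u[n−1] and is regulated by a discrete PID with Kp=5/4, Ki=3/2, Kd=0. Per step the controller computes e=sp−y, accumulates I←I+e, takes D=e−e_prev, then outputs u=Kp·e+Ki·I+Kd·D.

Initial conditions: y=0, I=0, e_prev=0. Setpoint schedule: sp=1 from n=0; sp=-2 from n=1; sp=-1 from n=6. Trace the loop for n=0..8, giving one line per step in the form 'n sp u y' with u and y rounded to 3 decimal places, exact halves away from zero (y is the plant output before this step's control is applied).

0 1 2.750 0.000
1 -2 -7.781 1.375
2 -2 4.284 -4.853
3 -2 -20.015 5.539
4 -2 22.092 -13.885
5 -2 -55.369 20.765
6 -1 86.443 -42.220
7 -1 -167.965 72.776
8 -1 292.549 -134.925

(exact arithmetic carried between steps; '≈' marks a value shown rounded to 6 d.p. or computed from one; I and e_prev carry over from the previous line; the table rounds u and y to 3 d.p., halves away from zero)
n=0: y=0, sp=1, e=sp−y=1; I=1, D=e−e_prev=1; u=5/4·1+3/2·1+0·1=2.75; next y=-7/10·0+1/2·2.75=1.375
n=1: y=1.375, sp=-2, e=sp−y=-3.375; I=-2.375, D=e−e_prev=-4.375; u=5/4·(-3.375)+3/2·(-2.375)+0·(-4.375)=-7.78125; next y=-7/10·1.375+1/2·(-7.78125)=-4.853125
n=2: y=-4.853125, sp=-2, e=sp−y=2.853125; I=0.478125, D=e−e_prev=6.228125; u=5/4·2.853125+3/2·0.478125+0·6.228125≈4.283594; next y=-7/10·(-4.853125)+1/2·4.283594≈5.538984
n=3: y≈5.538984, sp=-2, e=sp−y≈-7.538984; I≈-7.060859, D=e−e_prev≈-10.392109; u=5/4·(-7.538984)+3/2·(-7.060859)+0·(-10.392109)≈-20.015020; next y=-7/10·5.538984+1/2·(-20.015020)≈-13.884799
n=4: y≈-13.884799, sp=-2, e=sp−y≈11.884799; I≈4.823939, D=e−e_prev≈19.423783; u=5/4·11.884799+3/2·4.823939+0·19.423783≈22.091908; next y=-7/10·(-13.884799)+1/2·22.091908≈20.765313
n=5: y≈20.765313, sp=-2, e=sp−y≈-22.765313; I≈-17.941374, D=e−e_prev≈-34.650112; u=5/4·(-22.765313)+3/2·(-17.941374)+0·(-34.650112)≈-55.368702; next y=-7/10·20.765313+1/2·(-55.368702)≈-42.220070
n=6: y≈-42.220070, sp=-1, e=sp−y≈41.220070; I≈23.278696, D=e−e_prev≈63.985383; u=5/4·41.220070+3/2·23.278696+0·63.985383≈86.443132; next y=-7/10·(-42.220070)+1/2·86.443132≈72.775615
n=7: y≈72.775615, sp=-1, e=sp−y≈-73.775615; I≈-50.496919, D=e−e_prev≈-114.995685; u=5/4·(-73.775615)+3/2·(-50.496919)+0·(-114.995685)≈-167.964897; next y=-7/10·72.775615+1/2·(-167.964897)≈-134.925379
n=8: y≈-134.925379, sp=-1, e=sp−y≈133.925379; I≈83.428460, D=e−e_prev≈207.700994; u=5/4·133.925379+3/2·83.428460+0·207.700994≈292.549414; next y=-7/10·(-134.925379)+1/2·292.549414≈240.722472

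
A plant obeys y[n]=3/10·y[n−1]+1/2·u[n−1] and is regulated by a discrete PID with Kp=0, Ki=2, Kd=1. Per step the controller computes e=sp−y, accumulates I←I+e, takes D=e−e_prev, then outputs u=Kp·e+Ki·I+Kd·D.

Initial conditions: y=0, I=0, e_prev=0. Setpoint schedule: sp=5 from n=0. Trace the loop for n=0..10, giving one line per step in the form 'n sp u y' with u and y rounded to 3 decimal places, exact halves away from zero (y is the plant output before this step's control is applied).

(exact arithmetic carried between steps; '≈' marks a value shown rounded to 6 d.p. or computed from one; I and e_prev carry over from the previous line; the table rounds u and y to 3 d.p., halves away from zero)
n=0: y=0, sp=5, e=sp−y=5; I=5, D=e−e_prev=5; u=0·5+2·5+1·5=15; next y=3/10·0+1/2·15=7.5
n=1: y=7.5, sp=5, e=sp−y=-2.5; I=2.5, D=e−e_prev=-7.5; u=0·(-2.5)+2·2.5+1·(-7.5)=-2.5; next y=3/10·7.5+1/2·(-2.5)=1
n=2: y=1, sp=5, e=sp−y=4; I=6.5, D=e−e_prev=6.5; u=0·4+2·6.5+1·6.5=19.5; next y=3/10·1+1/2·19.5=10.05
n=3: y=10.05, sp=5, e=sp−y=-5.05; I=1.45, D=e−e_prev=-9.05; u=0·(-5.05)+2·1.45+1·(-9.05)=-6.15; next y=3/10·10.05+1/2·(-6.15)=-0.06
n=4: y=-0.06, sp=5, e=sp−y=5.06; I=6.51, D=e−e_prev=10.11; u=0·5.06+2·6.51+1·10.11=23.13; next y=3/10·(-0.06)+1/2·23.13=11.547
n=5: y=11.547, sp=5, e=sp−y=-6.547; I=-0.037, D=e−e_prev=-11.607; u=0·(-6.547)+2·(-0.037)+1·(-11.607)=-11.681; next y=3/10·11.547+1/2·(-11.681)=-2.3764
n=6: y=-2.3764, sp=5, e=sp−y=7.3764; I=7.3394, D=e−e_prev=13.9234; u=0·7.3764+2·7.3394+1·13.9234=28.6022; next y=3/10·(-2.3764)+1/2·28.6022=13.58818
n=7: y=13.58818, sp=5, e=sp−y=-8.58818; I=-1.24878, D=e−e_prev=-15.96458; u=0·(-8.58818)+2·(-1.24878)+1·(-15.96458)=-18.46214; next y=3/10·13.58818+1/2·(-18.46214)=-5.154616
n=8: y=-5.154616, sp=5, e=sp−y=10.154616; I=8.905836, D=e−e_prev=18.742796; u=0·10.154616+2·8.905836+1·18.742796=36.554468; next y=3/10·(-5.154616)+1/2·36.554468≈16.730849
n=9: y≈16.730849, sp=5, e=sp−y≈-11.730849; I≈-2.825013, D=e−e_prev≈-21.885465; u=0·(-11.730849)+2·(-2.825013)+1·(-21.885465)≈-27.535492; next y=3/10·16.730849+1/2·(-27.535492)≈-8.748491
n=10: y≈-8.748491, sp=5, e=sp−y≈13.748491; I≈10.923478, D=e−e_prev≈25.479340; u=0·13.748491+2·10.923478+1·25.479340≈47.326296; next y=3/10·(-8.748491)+1/2·47.326296≈21.038601

0 5 15.000 0.000
1 5 -2.500 7.500
2 5 19.500 1.000
3 5 -6.150 10.050
4 5 23.130 -0.060
5 5 -11.681 11.547
6 5 28.602 -2.376
7 5 -18.462 13.588
8 5 36.554 -5.155
9 5 -27.535 16.731
10 5 47.326 -8.748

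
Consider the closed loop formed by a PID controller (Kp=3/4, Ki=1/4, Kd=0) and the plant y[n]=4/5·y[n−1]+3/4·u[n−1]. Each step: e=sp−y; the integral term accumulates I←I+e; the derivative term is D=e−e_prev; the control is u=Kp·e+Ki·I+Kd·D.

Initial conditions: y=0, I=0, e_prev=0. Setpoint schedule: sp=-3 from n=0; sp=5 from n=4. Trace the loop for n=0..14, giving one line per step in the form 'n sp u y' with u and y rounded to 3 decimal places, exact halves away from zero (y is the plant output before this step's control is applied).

(exact arithmetic carried between steps; '≈' marks a value shown rounded to 6 d.p. or computed from one; I and e_prev carry over from the previous line; the table rounds u and y to 3 d.p., halves away from zero)
n=0: y=0, sp=-3, e=sp−y=-3; I=-3, D=e−e_prev=-3; u=3/4·(-3)+1/4·(-3)+0·(-3)=-3; next y=4/5·0+3/4·(-3)=-2.25
n=1: y=-2.25, sp=-3, e=sp−y=-0.75; I=-3.75, D=e−e_prev=2.25; u=3/4·(-0.75)+1/4·(-3.75)+0·2.25=-1.5; next y=4/5·(-2.25)+3/4·(-1.5)=-2.925
n=2: y=-2.925, sp=-3, e=sp−y=-0.075; I=-3.825, D=e−e_prev=0.675; u=3/4·(-0.075)+1/4·(-3.825)+0·0.675=-1.0125; next y=4/5·(-2.925)+3/4·(-1.0125)=-3.099375
n=3: y=-3.099375, sp=-3, e=sp−y=0.099375; I=-3.725625, D=e−e_prev=0.174375; u=3/4·0.099375+1/4·(-3.725625)+0·0.174375=-0.856875; next y=4/5·(-3.099375)+3/4·(-0.856875)≈-3.122156
n=4: y≈-3.122156, sp=5, e=sp−y≈8.122156; I≈4.396531, D=e−e_prev≈8.022781; u=3/4·8.122156+1/4·4.396531+0·8.022781≈7.19075; next y=4/5·(-3.122156)+3/4·7.19075≈2.895338
n=5: y≈2.895338, sp=5, e=sp−y≈2.104663; I≈6.501194, D=e−e_prev≈-6.017494; u=3/4·2.104663+1/4·6.501194+0·(-6.017494)≈3.203795; next y=4/5·2.895338+3/4·3.203795≈4.719116
n=6: y≈4.719116, sp=5, e=sp−y≈0.280884; I≈6.782077, D=e−e_prev≈-1.823779; u=3/4·0.280884+1/4·6.782077+0·(-1.823779)≈1.906182; next y=4/5·4.719116+3/4·1.906182≈5.204930
n=7: y≈5.204930, sp=5, e=sp−y≈-0.204930; I≈6.577148, D=e−e_prev≈-0.485813; u=3/4·(-0.204930)+1/4·6.577148+0·(-0.485813)≈1.490590; next y=4/5·5.204930+3/4·1.490590≈5.281886
n=8: y≈5.281886, sp=5, e=sp−y≈-0.281886; I≈6.295262, D=e−e_prev≈-0.076956; u=3/4·(-0.281886)+1/4·6.295262+0·(-0.076956)≈1.362401; next y=4/5·5.281886+3/4·1.362401≈5.247309
n=9: y≈5.247309, sp=5, e=sp−y≈-0.247309; I≈6.047952, D=e−e_prev≈0.034576; u=3/4·(-0.247309)+1/4·6.047952+0·0.034576≈1.326506; next y=4/5·5.247309+3/4·1.326506≈5.192727
n=10: y≈5.192727, sp=5, e=sp−y≈-0.192727; I≈5.855225, D=e−e_prev≈0.054582; u=3/4·(-0.192727)+1/4·5.855225+0·0.054582≈1.319261; next y=4/5·5.192727+3/4·1.319261≈5.143627
n=11: y≈5.143627, sp=5, e=sp−y≈-0.143627; I≈5.711598, D=e−e_prev≈0.049100; u=3/4·(-0.143627)+1/4·5.711598+0·0.049100≈1.320179; next y=4/5·5.143627+3/4·1.320179≈5.105036
n=12: y≈5.105036, sp=5, e=sp−y≈-0.105036; I≈5.606562, D=e−e_prev≈0.038591; u=3/4·(-0.105036)+1/4·5.606562+0·0.038591≈1.322863; next y=4/5·5.105036+3/4·1.322863≈5.076176
n=13: y≈5.076176, sp=5, e=sp−y≈-0.076176; I≈5.530385, D=e−e_prev≈0.028860; u=3/4·(-0.076176)+1/4·5.530385+0·0.028860≈1.325464; next y=4/5·5.076176+3/4·1.325464≈5.055039
n=14: y≈5.055039, sp=5, e=sp−y≈-0.055039; I≈5.475346, D=e−e_prev≈0.021137; u=3/4·(-0.055039)+1/4·5.475346+0·0.021137≈1.327557; next y=4/5·5.055039+3/4·1.327557≈5.039699

0 -3 -3.000 0.000
1 -3 -1.500 -2.250
2 -3 -1.013 -2.925
3 -3 -0.857 -3.099
4 5 7.191 -3.122
5 5 3.204 2.895
6 5 1.906 4.719
7 5 1.491 5.205
8 5 1.362 5.282
9 5 1.327 5.247
10 5 1.319 5.193
11 5 1.320 5.144
12 5 1.323 5.105
13 5 1.325 5.076
14 5 1.328 5.055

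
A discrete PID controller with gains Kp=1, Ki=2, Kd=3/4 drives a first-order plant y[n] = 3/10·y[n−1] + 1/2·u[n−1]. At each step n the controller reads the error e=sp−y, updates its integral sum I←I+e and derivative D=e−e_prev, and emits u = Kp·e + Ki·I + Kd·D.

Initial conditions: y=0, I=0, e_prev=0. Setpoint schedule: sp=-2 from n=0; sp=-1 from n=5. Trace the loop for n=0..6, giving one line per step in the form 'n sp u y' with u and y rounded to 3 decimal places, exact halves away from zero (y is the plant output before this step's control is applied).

0 -2 -7.500 0.000
1 -2 4.063 -3.750
2 -2 -12.711 0.906
3 -2 11.181 -6.084
4 -2 -22.828 3.765
5 -1 29.464 -10.284
6 -1 -45.496 11.647

(exact arithmetic carried between steps; '≈' marks a value shown rounded to 6 d.p. or computed from one; I and e_prev carry over from the previous line; the table rounds u and y to 3 d.p., halves away from zero)
n=0: y=0, sp=-2, e=sp−y=-2; I=-2, D=e−e_prev=-2; u=1·(-2)+2·(-2)+3/4·(-2)=-7.5; next y=3/10·0+1/2·(-7.5)=-3.75
n=1: y=-3.75, sp=-2, e=sp−y=1.75; I=-0.25, D=e−e_prev=3.75; u=1·1.75+2·(-0.25)+3/4·3.75=4.0625; next y=3/10·(-3.75)+1/2·4.0625=0.90625
n=2: y=0.90625, sp=-2, e=sp−y=-2.90625; I=-3.15625, D=e−e_prev=-4.65625; u=1·(-2.90625)+2·(-3.15625)+3/4·(-4.65625)≈-12.710938; next y=3/10·0.90625+1/2·(-12.710938)≈-6.083594
n=3: y≈-6.083594, sp=-2, e=sp−y≈4.083594; I≈0.927344, D=e−e_prev≈6.989844; u=1·4.083594+2·0.927344+3/4·6.989844≈11.180664; next y=3/10·(-6.083594)+1/2·11.180664≈3.765254
n=4: y≈3.765254, sp=-2, e=sp−y≈-5.765254; I≈-4.837910, D=e−e_prev≈-9.848848; u=1·(-5.765254)+2·(-4.837910)+3/4·(-9.848848)≈-22.827710; next y=3/10·3.765254+1/2·(-22.827710)≈-10.284279
n=5: y≈-10.284279, sp=-1, e=sp−y≈9.284279; I≈4.446369, D=e−e_prev≈15.049533; u=1·9.284279+2·4.446369+3/4·15.049533≈29.464166; next y=3/10·(-10.284279)+1/2·29.464166≈11.646799
n=6: y≈11.646799, sp=-1, e=sp−y≈-12.646799; I≈-8.200431, D=e−e_prev≈-21.931078; u=1·(-12.646799)+2·(-8.200431)+3/4·(-21.931078)≈-45.495969; next y=3/10·11.646799+1/2·(-45.495969)≈-19.253945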